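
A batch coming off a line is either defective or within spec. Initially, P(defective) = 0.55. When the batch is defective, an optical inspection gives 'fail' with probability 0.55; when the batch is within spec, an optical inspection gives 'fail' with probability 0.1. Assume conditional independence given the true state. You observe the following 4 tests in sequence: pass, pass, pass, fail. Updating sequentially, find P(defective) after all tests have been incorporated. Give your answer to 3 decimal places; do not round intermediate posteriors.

After 'pass': P(defective) = 0.45·0.5500 / (0.45·0.5500 + 0.9·0.4500) ≈ 0.3793
After 'pass': P(defective) = 0.45·0.3793 / (0.45·0.3793 + 0.9·0.6207) ≈ 0.2340
After 'pass': P(defective) = 0.45·0.2340 / (0.45·0.2340 + 0.9·0.7660) ≈ 0.1325
After 'fail': P(defective) = 0.55·0.1325 / (0.55·0.1325 + 0.1·0.8675) ≈ 0.4566

0.457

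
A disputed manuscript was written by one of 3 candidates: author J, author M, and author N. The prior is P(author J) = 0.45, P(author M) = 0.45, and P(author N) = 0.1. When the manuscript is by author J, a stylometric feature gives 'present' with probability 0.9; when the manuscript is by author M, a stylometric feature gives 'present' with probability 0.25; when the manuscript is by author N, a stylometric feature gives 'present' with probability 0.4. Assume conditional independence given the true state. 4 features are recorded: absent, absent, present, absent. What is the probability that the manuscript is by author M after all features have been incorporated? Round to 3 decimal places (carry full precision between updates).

After 'absent': normaliser = 0.1·0.4500 + 0.75·0.4500 + 0.6·0.1000; P(author J) ≈ 0.1017, P(author M) ≈ 0.7627, P(author N) ≈ 0.1356
After 'absent': normaliser = 0.1·0.1017 + 0.75·0.7627 + 0.6·0.1356; P(author J) ≈ 0.0153, P(author M) ≈ 0.8621, P(author N) ≈ 0.1226
After 'present': normaliser = 0.9·0.0153 + 0.25·0.8621 + 0.4·0.1226; P(author J) ≈ 0.0496, P(author M) ≈ 0.7743, P(author N) ≈ 0.1762
After 'absent': normaliser = 0.1·0.0496 + 0.75·0.7743 + 0.6·0.1762; P(author J) ≈ 0.0072, P(author M) ≈ 0.8399, P(author N) ≈ 0.1529

0.840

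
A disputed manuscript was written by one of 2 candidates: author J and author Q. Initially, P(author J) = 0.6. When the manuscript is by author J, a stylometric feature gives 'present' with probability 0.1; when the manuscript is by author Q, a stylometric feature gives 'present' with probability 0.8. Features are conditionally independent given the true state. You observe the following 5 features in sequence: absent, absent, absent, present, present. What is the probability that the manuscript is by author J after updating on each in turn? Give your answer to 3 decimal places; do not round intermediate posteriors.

0.681

Apply Bayes' rule sequentially, carrying P(author J) forward.
After 'absent': P(author J) = 0.9·0.6000 / (0.9·0.6000 + 0.2·0.4000) ≈ 0.8710
After 'absent': P(author J) = 0.9·0.8710 / (0.9·0.8710 + 0.2·0.1290) ≈ 0.9681
After 'absent': P(author J) = 0.9·0.9681 / (0.9·0.9681 + 0.2·0.0319) ≈ 0.9927
After 'present': P(author J) = 0.1·0.9927 / (0.1·0.9927 + 0.8·0.0073) ≈ 0.9447
After 'present': P(author J) = 0.1·0.9447 / (0.1·0.9447 + 0.8·0.0553) ≈ 0.6811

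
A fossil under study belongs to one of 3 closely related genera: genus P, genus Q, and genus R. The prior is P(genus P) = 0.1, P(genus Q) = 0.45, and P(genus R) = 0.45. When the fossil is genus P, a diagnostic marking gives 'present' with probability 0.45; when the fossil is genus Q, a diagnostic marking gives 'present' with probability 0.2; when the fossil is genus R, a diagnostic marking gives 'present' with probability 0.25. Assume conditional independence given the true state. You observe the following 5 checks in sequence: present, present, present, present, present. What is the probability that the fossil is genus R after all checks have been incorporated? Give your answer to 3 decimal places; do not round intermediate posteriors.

Apply Bayes' rule sequentially, carrying P(genus R) forward.
After 'present': normaliser = 0.45·0.1000 + 0.2·0.4500 + 0.25·0.4500; P(genus P) ≈ 0.1818, P(genus Q) ≈ 0.3636, P(genus R) ≈ 0.4545
After 'present': normaliser = 0.45·0.1818 + 0.2·0.3636 + 0.25·0.4545; P(genus P) ≈ 0.3051, P(genus Q) ≈ 0.2712, P(genus R) ≈ 0.4237
After 'present': normaliser = 0.45·0.3051 + 0.2·0.2712 + 0.25·0.4237; P(genus P) ≈ 0.4615, P(genus Q) ≈ 0.1823, P(genus R) ≈ 0.3561
After 'present': normaliser = 0.45·0.4615 + 0.2·0.1823 + 0.25·0.3561; P(genus P) ≈ 0.6233, P(genus Q) ≈ 0.1094, P(genus R) ≈ 0.2672
After 'present': normaliser = 0.45·0.6233 + 0.2·0.1094 + 0.25·0.2672; P(genus P) ≈ 0.7598, P(genus Q) ≈ 0.0593, P(genus R) ≈ 0.1809

0.181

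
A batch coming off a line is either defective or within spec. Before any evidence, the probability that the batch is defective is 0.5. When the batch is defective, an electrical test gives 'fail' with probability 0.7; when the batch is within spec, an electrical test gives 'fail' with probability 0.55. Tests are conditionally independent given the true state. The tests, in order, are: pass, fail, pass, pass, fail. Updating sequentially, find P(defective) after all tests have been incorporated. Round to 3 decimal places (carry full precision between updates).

Apply Bayes' rule sequentially, carrying P(defective) forward.
After 'pass': P(defective) = 0.3·0.5000 / (0.3·0.5000 + 0.45·0.5000) ≈ 0.4000
After 'fail': P(defective) = 0.7·0.4000 / (0.7·0.4000 + 0.55·0.6000) ≈ 0.4590
After 'pass': P(defective) = 0.3·0.4590 / (0.3·0.4590 + 0.45·0.5410) ≈ 0.3613
After 'pass': P(defective) = 0.3·0.3613 / (0.3·0.3613 + 0.45·0.6387) ≈ 0.2738
After 'fail': P(defective) = 0.7·0.2738 / (0.7·0.2738 + 0.55·0.7262) ≈ 0.3243

0.324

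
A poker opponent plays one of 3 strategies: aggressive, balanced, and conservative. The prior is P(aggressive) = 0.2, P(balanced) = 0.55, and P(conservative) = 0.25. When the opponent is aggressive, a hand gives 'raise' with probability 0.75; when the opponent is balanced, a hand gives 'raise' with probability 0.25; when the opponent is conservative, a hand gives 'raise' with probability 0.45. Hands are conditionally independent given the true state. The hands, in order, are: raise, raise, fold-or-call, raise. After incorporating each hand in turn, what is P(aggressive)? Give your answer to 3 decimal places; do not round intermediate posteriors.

0.526

After 'raise': normaliser = 0.75·0.2000 + 0.25·0.5500 + 0.45·0.2500; P(aggressive) ≈ 0.3750, P(balanced) ≈ 0.3438, P(conservative) ≈ 0.2812
After 'raise': normaliser = 0.75·0.3750 + 0.25·0.3438 + 0.45·0.2812; P(aggressive) ≈ 0.5696, P(balanced) ≈ 0.1741, P(conservative) ≈ 0.2563
After 'fold-or-call': normaliser = 0.25·0.5696 + 0.75·0.1741 + 0.55·0.2563; P(aggressive) ≈ 0.3440, P(balanced) ≈ 0.3154, P(conservative) ≈ 0.3406
After 'raise': normaliser = 0.75·0.3440 + 0.25·0.3154 + 0.45·0.3406; P(aggressive) ≈ 0.5264, P(balanced) ≈ 0.1609, P(conservative) ≈ 0.3127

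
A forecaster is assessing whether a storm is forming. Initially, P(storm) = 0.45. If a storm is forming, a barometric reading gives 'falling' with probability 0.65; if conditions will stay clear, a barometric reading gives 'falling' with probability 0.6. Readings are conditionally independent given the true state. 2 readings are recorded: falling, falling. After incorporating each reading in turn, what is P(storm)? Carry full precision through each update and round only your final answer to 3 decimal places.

Each posterior becomes the prior for the next update.
After 'falling': P(storm) = 0.65·0.4500 / (0.65·0.4500 + 0.6·0.5500) ≈ 0.4699
After 'falling': P(storm) = 0.65·0.4699 / (0.65·0.4699 + 0.6·0.5301) ≈ 0.4899

0.490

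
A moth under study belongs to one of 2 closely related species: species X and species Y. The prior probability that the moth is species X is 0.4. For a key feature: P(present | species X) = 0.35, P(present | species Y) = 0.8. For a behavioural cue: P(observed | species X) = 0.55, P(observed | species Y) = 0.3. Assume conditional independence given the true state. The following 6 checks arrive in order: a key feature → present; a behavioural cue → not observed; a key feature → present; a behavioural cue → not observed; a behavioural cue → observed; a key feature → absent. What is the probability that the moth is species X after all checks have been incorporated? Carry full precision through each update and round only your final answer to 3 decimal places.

After a key feature='present': P(species X) = 0.35·0.4000 / (0.35·0.4000 + 0.8·0.6000) ≈ 0.2258
After a behavioural cue='not observed': P(species X) = 0.45·0.2258 / (0.45·0.2258 + 0.7·0.7742) ≈ 0.1579
After a key feature='present': P(species X) = 0.35·0.1579 / (0.35·0.1579 + 0.8·0.8421) ≈ 0.0758
After a behavioural cue='not observed': P(species X) = 0.45·0.0758 / (0.45·0.0758 + 0.7·0.9242) ≈ 0.0501
After a behavioural cue='observed': P(species X) = 0.55·0.0501 / (0.55·0.0501 + 0.3·0.9499) ≈ 0.0882
After a key feature='absent': P(species X) = 0.65·0.0882 / (0.65·0.0882 + 0.2·0.9118) ≈ 0.2391

0.239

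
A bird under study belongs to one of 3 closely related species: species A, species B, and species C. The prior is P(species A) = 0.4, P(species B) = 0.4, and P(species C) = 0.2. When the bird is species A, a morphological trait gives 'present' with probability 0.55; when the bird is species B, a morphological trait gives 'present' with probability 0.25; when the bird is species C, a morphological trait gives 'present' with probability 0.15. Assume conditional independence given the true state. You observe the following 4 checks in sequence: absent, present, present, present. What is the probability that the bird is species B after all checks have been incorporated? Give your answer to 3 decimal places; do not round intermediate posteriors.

After 'absent': normaliser = 0.45·0.4000 + 0.75·0.4000 + 0.85·0.2000; P(species A) ≈ 0.2769, P(species B) ≈ 0.4615, P(species C) ≈ 0.2615
After 'present': normaliser = 0.55·0.2769 + 0.25·0.4615 + 0.15·0.2615; P(species A) ≈ 0.4962, P(species B) ≈ 0.3759, P(species C) ≈ 0.1278
After 'present': normaliser = 0.55·0.4962 + 0.25·0.3759 + 0.15·0.1278; P(species A) ≈ 0.7069, P(species B) ≈ 0.2434, P(species C) ≈ 0.0497
After 'present': normaliser = 0.55·0.7069 + 0.25·0.2434 + 0.15·0.0497; P(species A) ≈ 0.8506, P(species B) ≈ 0.1331, P(species C) ≈ 0.0163

0.133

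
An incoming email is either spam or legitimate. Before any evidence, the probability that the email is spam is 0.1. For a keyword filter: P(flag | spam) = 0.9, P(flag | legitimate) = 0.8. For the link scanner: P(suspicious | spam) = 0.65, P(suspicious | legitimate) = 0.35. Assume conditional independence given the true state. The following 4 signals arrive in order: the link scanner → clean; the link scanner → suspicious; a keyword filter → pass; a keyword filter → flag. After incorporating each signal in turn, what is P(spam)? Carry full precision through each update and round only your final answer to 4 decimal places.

0.0588

Each posterior becomes the prior for the next update.
After the link scanner='clean': P(spam) = 0.35·0.1000 / (0.35·0.1000 + 0.65·0.9000) ≈ 0.0565
After the link scanner='suspicious': P(spam) = 0.65·0.0565 / (0.65·0.0565 + 0.35·0.9435) ≈ 0.1000
After a keyword filter='pass': P(spam) = 0.1·0.1000 / (0.1·0.1000 + 0.2·0.9000) ≈ 0.0526
After a keyword filter='flag': P(spam) = 0.9·0.0526 / (0.9·0.0526 + 0.8·0.9474) ≈ 0.0588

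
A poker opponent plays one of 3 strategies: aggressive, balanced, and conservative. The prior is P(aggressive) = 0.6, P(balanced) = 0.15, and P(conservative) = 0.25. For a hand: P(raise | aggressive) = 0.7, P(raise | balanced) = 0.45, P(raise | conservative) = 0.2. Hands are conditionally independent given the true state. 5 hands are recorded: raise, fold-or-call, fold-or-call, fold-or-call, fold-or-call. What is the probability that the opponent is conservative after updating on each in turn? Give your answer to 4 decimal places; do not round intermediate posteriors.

0.6813

Each posterior becomes the prior for the next update.
After 'raise': normaliser = 0.7·0.6000 + 0.45·0.1500 + 0.2·0.2500; P(aggressive) ≈ 0.7814, P(balanced) ≈ 0.1256, P(conservative) ≈ 0.0930
After 'fold-or-call': normaliser = 0.3·0.7814 + 0.55·0.1256 + 0.8·0.0930; P(aggressive) ≈ 0.6203, P(balanced) ≈ 0.1828, P(conservative) ≈ 0.1969
After 'fold-or-call': normaliser = 0.3·0.6203 + 0.55·0.1828 + 0.8·0.1969; P(aggressive) ≈ 0.4190, P(balanced) ≈ 0.2263, P(conservative) ≈ 0.3547
After 'fold-or-call': normaliser = 0.3·0.4190 + 0.55·0.2263 + 0.8·0.3547; P(aggressive) ≈ 0.2354, P(balanced) ≈ 0.2331, P(conservative) ≈ 0.5314
After 'fold-or-call': normaliser = 0.3·0.2354 + 0.55·0.2331 + 0.8·0.5314; P(aggressive) ≈ 0.1132, P(balanced) ≈ 0.2055, P(conservative) ≈ 0.6813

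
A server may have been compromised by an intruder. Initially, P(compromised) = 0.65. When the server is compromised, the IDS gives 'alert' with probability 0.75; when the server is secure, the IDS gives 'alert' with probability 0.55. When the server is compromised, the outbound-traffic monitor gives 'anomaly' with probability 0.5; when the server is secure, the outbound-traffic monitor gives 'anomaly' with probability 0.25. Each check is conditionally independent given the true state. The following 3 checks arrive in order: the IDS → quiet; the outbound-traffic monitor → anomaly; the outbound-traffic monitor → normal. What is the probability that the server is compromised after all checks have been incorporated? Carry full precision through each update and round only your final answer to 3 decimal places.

After the IDS='quiet': P(compromised) = 0.25·0.6500 / (0.25·0.6500 + 0.45·0.3500) ≈ 0.5078
After the outbound-traffic monitor='anomaly': P(compromised) = 0.5·0.5078 / (0.5·0.5078 + 0.25·0.4922) ≈ 0.6736
After the outbound-traffic monitor='normal': P(compromised) = 0.5·0.6736 / (0.5·0.6736 + 0.75·0.3264) ≈ 0.5791

0.579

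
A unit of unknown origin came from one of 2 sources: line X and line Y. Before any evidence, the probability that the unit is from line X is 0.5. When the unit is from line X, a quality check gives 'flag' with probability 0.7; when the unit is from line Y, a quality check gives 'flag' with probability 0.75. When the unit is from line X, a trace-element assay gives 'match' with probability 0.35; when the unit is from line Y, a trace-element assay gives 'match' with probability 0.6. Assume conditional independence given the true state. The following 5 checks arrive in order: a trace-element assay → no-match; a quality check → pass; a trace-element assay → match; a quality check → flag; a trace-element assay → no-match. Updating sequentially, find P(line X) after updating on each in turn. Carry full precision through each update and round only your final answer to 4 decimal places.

After a trace-element assay='no-match': P(line X) = 0.65·0.5000 / (0.65·0.5000 + 0.4·0.5000) ≈ 0.6190
After a quality check='pass': P(line X) = 0.3·0.6190 / (0.3·0.6190 + 0.25·0.3810) ≈ 0.6610
After a trace-element assay='match': P(line X) = 0.35·0.6610 / (0.35·0.6610 + 0.6·0.3390) ≈ 0.5322
After a quality check='flag': P(line X) = 0.7·0.5322 / (0.7·0.5322 + 0.75·0.4678) ≈ 0.5150
After a trace-element assay='no-match': P(line X) = 0.65·0.5150 / (0.65·0.5150 + 0.4·0.4850) ≈ 0.6331

0.6331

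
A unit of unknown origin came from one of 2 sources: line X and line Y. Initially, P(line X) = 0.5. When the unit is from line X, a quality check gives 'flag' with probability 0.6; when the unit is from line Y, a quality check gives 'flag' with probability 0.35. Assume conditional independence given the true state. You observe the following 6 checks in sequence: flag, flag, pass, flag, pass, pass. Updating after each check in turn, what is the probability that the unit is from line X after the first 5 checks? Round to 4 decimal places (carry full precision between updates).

0.6561

After 'flag': P(line X) = 0.6·0.5000 / (0.6·0.5000 + 0.35·0.5000) ≈ 0.6316
After 'flag': P(line X) = 0.6·0.6316 / (0.6·0.6316 + 0.35·0.3684) ≈ 0.7461
After 'pass': P(line X) = 0.4·0.7461 / (0.4·0.7461 + 0.65·0.2539) ≈ 0.6439
After 'flag': P(line X) = 0.6·0.6439 / (0.6·0.6439 + 0.35·0.3561) ≈ 0.7561
After 'pass': P(line X) = 0.4·0.7561 / (0.4·0.7561 + 0.65·0.2439) ≈ 0.6561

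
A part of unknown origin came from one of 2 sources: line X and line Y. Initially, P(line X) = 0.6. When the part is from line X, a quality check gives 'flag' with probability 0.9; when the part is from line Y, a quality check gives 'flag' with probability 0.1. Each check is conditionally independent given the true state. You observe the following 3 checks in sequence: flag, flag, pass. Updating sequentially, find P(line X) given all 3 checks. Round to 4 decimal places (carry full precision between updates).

After 'flag': P(line X) = 0.9·0.6000 / (0.9·0.6000 + 0.1·0.4000) ≈ 0.9310
After 'flag': P(line X) = 0.9·0.9310 / (0.9·0.9310 + 0.1·0.0690) ≈ 0.9918
After 'pass': P(line X) = 0.1·0.9918 / (0.1·0.9918 + 0.9·0.0082) ≈ 0.9310

0.9310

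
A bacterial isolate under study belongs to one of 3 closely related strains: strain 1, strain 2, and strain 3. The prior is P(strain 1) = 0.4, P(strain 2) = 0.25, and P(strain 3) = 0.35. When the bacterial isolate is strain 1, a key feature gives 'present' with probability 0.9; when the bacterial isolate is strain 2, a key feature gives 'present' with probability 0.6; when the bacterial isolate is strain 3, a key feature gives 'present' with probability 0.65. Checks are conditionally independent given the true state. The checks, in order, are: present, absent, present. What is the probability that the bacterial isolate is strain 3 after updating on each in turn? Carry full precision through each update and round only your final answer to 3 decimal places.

0.431

After 'present': normaliser = 0.9·0.4000 + 0.6·0.2500 + 0.65·0.3500; P(strain 1) ≈ 0.4881, P(strain 2) ≈ 0.2034, P(strain 3) ≈ 0.3085
After 'absent': normaliser = 0.1·0.4881 + 0.4·0.2034 + 0.35·0.3085; P(strain 1) ≈ 0.2050, P(strain 2) ≈ 0.3416, P(strain 3) ≈ 0.4534
After 'present': normaliser = 0.9·0.2050 + 0.6·0.3416 + 0.65·0.4534; P(strain 1) ≈ 0.2696, P(strain 2) ≈ 0.2996, P(strain 3) ≈ 0.4307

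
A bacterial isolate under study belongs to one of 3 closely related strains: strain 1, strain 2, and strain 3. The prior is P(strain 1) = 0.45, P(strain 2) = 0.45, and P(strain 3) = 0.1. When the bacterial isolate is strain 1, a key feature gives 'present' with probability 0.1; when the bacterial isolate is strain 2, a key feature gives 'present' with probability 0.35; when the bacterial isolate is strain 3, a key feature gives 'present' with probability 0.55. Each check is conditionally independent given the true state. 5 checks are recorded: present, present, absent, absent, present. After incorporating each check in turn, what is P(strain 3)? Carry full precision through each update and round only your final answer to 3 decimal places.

0.283

After 'present': normaliser = 0.1·0.4500 + 0.35·0.4500 + 0.55·0.1000; P(strain 1) ≈ 0.1748, P(strain 2) ≈ 0.6117, P(strain 3) ≈ 0.2136
After 'present': normaliser = 0.1·0.1748 + 0.35·0.6117 + 0.55·0.2136; P(strain 1) ≈ 0.0501, P(strain 2) ≈ 0.6134, P(strain 3) ≈ 0.3366
After 'absent': normaliser = 0.9·0.0501 + 0.65·0.6134 + 0.45·0.3366; P(strain 1) ≈ 0.0757, P(strain 2) ≈ 0.6698, P(strain 3) ≈ 0.2545
After 'absent': normaliser = 0.9·0.0757 + 0.65·0.6698 + 0.45·0.2545; P(strain 1) ≈ 0.1103, P(strain 2) ≈ 0.7045, P(strain 3) ≈ 0.1853
After 'present': normaliser = 0.1·0.1103 + 0.35·0.7045 + 0.55·0.1853; P(strain 1) ≈ 0.0307, P(strain 2) ≈ 0.6859, P(strain 3) ≈ 0.2835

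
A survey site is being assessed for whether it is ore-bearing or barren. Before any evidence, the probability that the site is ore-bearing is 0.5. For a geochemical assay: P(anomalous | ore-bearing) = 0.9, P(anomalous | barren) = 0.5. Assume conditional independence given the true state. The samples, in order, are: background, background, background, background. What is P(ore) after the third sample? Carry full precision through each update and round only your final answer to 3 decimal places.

0.008

After 'background': P(ore) = 0.1·0.5000 / (0.1·0.5000 + 0.5·0.5000) ≈ 0.1667
After 'background': P(ore) = 0.1·0.1667 / (0.1·0.1667 + 0.5·0.8333) ≈ 0.0385
After 'background': P(ore) = 0.1·0.0385 / (0.1·0.0385 + 0.5·0.9615) ≈ 0.0079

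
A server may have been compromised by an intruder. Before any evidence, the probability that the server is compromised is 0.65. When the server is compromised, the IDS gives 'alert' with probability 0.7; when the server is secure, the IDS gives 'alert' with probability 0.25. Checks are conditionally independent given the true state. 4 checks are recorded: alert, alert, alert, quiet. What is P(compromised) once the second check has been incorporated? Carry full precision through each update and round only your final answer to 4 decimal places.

After 'alert': P(compromised) = 0.7·0.6500 / (0.7·0.6500 + 0.25·0.3500) ≈ 0.8387
After 'alert': P(compromised) = 0.7·0.8387 / (0.7·0.8387 + 0.25·0.1613) ≈ 0.9357

0.9357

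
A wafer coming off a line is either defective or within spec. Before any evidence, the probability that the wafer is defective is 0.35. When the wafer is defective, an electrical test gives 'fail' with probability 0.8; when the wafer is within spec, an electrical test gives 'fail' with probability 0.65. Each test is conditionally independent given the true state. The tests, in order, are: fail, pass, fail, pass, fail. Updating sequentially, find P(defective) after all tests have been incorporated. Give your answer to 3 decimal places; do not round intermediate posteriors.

0.247

Each posterior becomes the prior for the next update.
After 'fail': P(defective) = 0.8·0.3500 / (0.8·0.3500 + 0.65·0.6500) ≈ 0.3986
After 'pass': P(defective) = 0.2·0.3986 / (0.2·0.3986 + 0.35·0.6014) ≈ 0.2747
After 'fail': P(defective) = 0.8·0.2747 / (0.8·0.2747 + 0.65·0.7253) ≈ 0.3179
After 'pass': P(defective) = 0.2·0.3179 / (0.2·0.3179 + 0.35·0.6821) ≈ 0.2103
After 'fail': P(defective) = 0.8·0.2103 / (0.8·0.2103 + 0.65·0.7897) ≈ 0.2469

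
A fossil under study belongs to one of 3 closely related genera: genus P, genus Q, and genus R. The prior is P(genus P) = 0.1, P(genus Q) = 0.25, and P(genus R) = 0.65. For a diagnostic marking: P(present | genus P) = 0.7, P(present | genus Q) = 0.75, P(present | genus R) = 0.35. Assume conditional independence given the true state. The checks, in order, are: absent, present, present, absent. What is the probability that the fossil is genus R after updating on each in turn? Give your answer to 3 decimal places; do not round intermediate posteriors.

0.718

After 'absent': normaliser = 0.3·0.1000 + 0.25·0.2500 + 0.65·0.6500; P(genus P) ≈ 0.0583, P(genus Q) ≈ 0.1214, P(genus R) ≈ 0.8204
After 'present': normaliser = 0.7·0.0583 + 0.75·0.1214 + 0.35·0.8204; P(genus P) ≈ 0.0973, P(genus Q) ≈ 0.2173, P(genus R) ≈ 0.6854
After 'present': normaliser = 0.7·0.0973 + 0.75·0.2173 + 0.35·0.6854; P(genus P) ≈ 0.1447, P(genus Q) ≈ 0.3460, P(genus R) ≈ 0.5093
After 'absent': normaliser = 0.3·0.1447 + 0.25·0.3460 + 0.65·0.5093; P(genus P) ≈ 0.0941, P(genus Q) ≈ 0.1876, P(genus R) ≈ 0.7182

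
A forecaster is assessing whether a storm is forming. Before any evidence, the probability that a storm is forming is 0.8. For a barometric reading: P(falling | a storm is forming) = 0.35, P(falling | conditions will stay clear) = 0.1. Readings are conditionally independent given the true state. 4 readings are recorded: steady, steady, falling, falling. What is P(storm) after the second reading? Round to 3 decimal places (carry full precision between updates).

After 'steady': P(storm) = 0.65·0.8000 / (0.65·0.8000 + 0.9·0.2000) ≈ 0.7429
After 'steady': P(storm) = 0.65·0.7429 / (0.65·0.7429 + 0.9·0.2571) ≈ 0.6760

0.676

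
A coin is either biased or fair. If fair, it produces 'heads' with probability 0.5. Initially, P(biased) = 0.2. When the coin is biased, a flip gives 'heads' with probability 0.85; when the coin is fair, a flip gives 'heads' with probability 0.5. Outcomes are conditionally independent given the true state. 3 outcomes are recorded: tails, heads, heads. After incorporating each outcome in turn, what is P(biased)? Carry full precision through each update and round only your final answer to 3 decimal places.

After 'tails': P(biased) = 0.15·0.2000 / (0.15·0.2000 + 0.5·0.8000) ≈ 0.0698
After 'heads': P(biased) = 0.85·0.0698 / (0.85·0.0698 + 0.5·0.9302) ≈ 0.1131
After 'heads': P(biased) = 0.85·0.1131 / (0.85·0.1131 + 0.5·0.8869) ≈ 0.1781

0.178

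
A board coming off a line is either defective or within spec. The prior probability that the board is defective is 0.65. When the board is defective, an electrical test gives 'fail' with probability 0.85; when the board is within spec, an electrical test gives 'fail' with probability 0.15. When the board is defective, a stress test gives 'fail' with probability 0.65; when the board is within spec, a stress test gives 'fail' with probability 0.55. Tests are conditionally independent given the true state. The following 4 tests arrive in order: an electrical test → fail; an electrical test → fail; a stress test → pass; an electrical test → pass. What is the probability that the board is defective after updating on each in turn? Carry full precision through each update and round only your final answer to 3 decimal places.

After an electrical test='fail': P(defective) = 0.85·0.6500 / (0.85·0.6500 + 0.15·0.3500) ≈ 0.9132
After an electrical test='fail': P(defective) = 0.85·0.9132 / (0.85·0.9132 + 0.15·0.0868) ≈ 0.9835
After a stress test='pass': P(defective) = 0.35·0.9835 / (0.35·0.9835 + 0.45·0.0165) ≈ 0.9789
After an electrical test='pass': P(defective) = 0.15·0.9789 / (0.15·0.9789 + 0.85·0.0211) ≈ 0.8911

0.891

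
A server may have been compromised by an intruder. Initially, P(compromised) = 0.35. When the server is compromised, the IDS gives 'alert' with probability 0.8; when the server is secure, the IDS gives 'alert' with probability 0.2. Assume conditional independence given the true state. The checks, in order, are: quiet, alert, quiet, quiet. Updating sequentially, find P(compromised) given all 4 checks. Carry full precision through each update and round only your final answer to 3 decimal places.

0.033

After 'quiet': P(compromised) = 0.2·0.3500 / (0.2·0.3500 + 0.8·0.6500) ≈ 0.1186
After 'alert': P(compromised) = 0.8·0.1186 / (0.8·0.1186 + 0.2·0.8814) ≈ 0.3500
After 'quiet': P(compromised) = 0.2·0.3500 / (0.2·0.3500 + 0.8·0.6500) ≈ 0.1186
After 'quiet': P(compromised) = 0.2·0.1186 / (0.2·0.1186 + 0.8·0.8814) ≈ 0.0326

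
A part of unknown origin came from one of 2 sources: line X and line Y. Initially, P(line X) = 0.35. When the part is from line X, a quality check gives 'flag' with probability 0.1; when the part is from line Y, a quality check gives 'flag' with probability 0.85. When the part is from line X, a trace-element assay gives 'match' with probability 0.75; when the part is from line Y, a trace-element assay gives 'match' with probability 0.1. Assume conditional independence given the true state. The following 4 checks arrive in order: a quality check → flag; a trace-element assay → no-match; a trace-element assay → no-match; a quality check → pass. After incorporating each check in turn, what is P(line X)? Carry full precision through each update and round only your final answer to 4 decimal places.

0.0285

Apply Bayes' rule sequentially, carrying P(line X) forward.
After a quality check='flag': P(line X) = 0.1·0.3500 / (0.1·0.3500 + 0.85·0.6500) ≈ 0.0596
After a trace-element assay='no-match': P(line X) = 0.25·0.0596 / (0.25·0.0596 + 0.9·0.9404) ≈ 0.0173
After a trace-element assay='no-match': P(line X) = 0.25·0.0173 / (0.25·0.0173 + 0.9·0.9827) ≈ 0.0049
After a quality check='pass': P(line X) = 0.9·0.0049 / (0.9·0.0049 + 0.15·0.9951) ≈ 0.0285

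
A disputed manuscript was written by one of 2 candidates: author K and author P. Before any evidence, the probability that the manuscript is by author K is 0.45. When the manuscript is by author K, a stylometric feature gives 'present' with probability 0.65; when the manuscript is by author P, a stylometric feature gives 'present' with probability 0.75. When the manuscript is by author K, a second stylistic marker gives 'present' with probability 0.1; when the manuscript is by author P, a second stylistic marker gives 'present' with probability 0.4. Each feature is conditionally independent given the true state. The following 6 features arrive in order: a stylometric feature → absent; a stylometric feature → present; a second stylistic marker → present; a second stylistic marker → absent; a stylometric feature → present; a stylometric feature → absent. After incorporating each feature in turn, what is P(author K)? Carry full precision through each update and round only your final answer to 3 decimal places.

Apply Bayes' rule sequentially, carrying P(author K) forward.
After a stylometric feature='absent': P(author K) = 0.35·0.4500 / (0.35·0.4500 + 0.25·0.5500) ≈ 0.5339
After a stylometric feature='present': P(author K) = 0.65·0.5339 / (0.65·0.5339 + 0.75·0.4661) ≈ 0.4982
After a second stylistic marker='present': P(author K) = 0.1·0.4982 / (0.1·0.4982 + 0.4·0.5018) ≈ 0.1988
After a second stylistic marker='absent': P(author K) = 0.9·0.1988 / (0.9·0.1988 + 0.6·0.8012) ≈ 0.2713
After a stylometric feature='present': P(author K) = 0.65·0.2713 / (0.65·0.2713 + 0.75·0.7287) ≈ 0.2439
After a stylometric feature='absent': P(author K) = 0.35·0.2439 / (0.35·0.2439 + 0.25·0.7561) ≈ 0.3111

0.311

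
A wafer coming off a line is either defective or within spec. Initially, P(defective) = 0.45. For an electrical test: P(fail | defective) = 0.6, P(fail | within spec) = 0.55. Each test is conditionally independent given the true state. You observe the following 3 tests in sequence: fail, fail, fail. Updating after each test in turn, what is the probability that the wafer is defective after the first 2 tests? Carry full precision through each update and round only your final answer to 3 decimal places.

After 'fail': P(defective) = 0.6·0.4500 / (0.6·0.4500 + 0.55·0.5500) ≈ 0.4716
After 'fail': P(defective) = 0.6·0.4716 / (0.6·0.4716 + 0.55·0.5284) ≈ 0.4933

0.493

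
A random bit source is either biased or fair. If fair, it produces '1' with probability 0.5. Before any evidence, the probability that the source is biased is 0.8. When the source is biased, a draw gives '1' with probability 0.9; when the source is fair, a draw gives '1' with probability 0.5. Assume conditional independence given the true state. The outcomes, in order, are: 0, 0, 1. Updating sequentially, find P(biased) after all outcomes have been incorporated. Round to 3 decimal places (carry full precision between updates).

After '0': P(biased) = 0.1·0.8000 / (0.1·0.8000 + 0.5·0.2000) ≈ 0.4444
After '0': P(biased) = 0.1·0.4444 / (0.1·0.4444 + 0.5·0.5556) ≈ 0.1379
After '1': P(biased) = 0.9·0.1379 / (0.9·0.1379 + 0.5·0.8621) ≈ 0.2236

0.224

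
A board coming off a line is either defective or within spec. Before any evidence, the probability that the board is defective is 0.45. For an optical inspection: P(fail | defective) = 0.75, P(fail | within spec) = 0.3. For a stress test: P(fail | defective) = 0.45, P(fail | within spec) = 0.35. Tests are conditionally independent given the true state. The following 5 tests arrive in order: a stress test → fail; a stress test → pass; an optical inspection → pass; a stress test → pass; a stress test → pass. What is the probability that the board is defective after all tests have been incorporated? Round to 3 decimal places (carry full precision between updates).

After a stress test='fail': P(defective) = 0.45·0.4500 / (0.45·0.4500 + 0.35·0.5500) ≈ 0.5127
After a stress test='pass': P(defective) = 0.55·0.5127 / (0.55·0.5127 + 0.65·0.4873) ≈ 0.4709
After an optical inspection='pass': P(defective) = 0.25·0.4709 / (0.25·0.4709 + 0.7·0.5291) ≈ 0.2412
After a stress test='pass': P(defective) = 0.55·0.2412 / (0.55·0.2412 + 0.65·0.7588) ≈ 0.2120
After a stress test='pass': P(defective) = 0.55·0.2120 / (0.55·0.2120 + 0.65·0.7880) ≈ 0.1854

0.185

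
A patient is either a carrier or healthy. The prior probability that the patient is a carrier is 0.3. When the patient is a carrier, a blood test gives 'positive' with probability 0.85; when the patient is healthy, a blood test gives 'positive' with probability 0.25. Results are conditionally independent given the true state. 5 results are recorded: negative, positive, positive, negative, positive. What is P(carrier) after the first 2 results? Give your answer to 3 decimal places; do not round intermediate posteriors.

After 'negative': P(carrier) = 0.15·0.3000 / (0.15·0.3000 + 0.75·0.7000) ≈ 0.0789
After 'positive': P(carrier) = 0.85·0.0789 / (0.85·0.0789 + 0.25·0.9211) ≈ 0.2257

0.226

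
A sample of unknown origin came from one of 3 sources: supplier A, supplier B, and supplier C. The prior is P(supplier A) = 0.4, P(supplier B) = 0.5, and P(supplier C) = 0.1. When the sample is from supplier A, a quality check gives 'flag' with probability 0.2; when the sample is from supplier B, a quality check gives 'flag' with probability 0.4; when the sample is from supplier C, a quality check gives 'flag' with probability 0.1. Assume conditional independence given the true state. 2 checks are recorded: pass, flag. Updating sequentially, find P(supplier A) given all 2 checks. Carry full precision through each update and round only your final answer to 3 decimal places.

After 'pass': normaliser = 0.8·0.4000 + 0.6·0.5000 + 0.9·0.1000; P(supplier A) ≈ 0.4507, P(supplier B) ≈ 0.4225, P(supplier C) ≈ 0.1268
After 'flag': normaliser = 0.2·0.4507 + 0.4·0.4225 + 0.1·0.1268; P(supplier A) ≈ 0.3316, P(supplier B) ≈ 0.6218, P(supplier C) ≈ 0.0466

0.332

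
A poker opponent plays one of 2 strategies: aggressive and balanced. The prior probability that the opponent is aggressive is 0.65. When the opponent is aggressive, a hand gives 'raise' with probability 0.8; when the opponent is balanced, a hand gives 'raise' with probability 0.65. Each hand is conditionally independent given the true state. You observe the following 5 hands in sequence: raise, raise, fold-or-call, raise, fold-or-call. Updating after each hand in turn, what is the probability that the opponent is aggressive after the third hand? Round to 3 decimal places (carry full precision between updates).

0.616

After 'raise': P(aggressive) = 0.8·0.6500 / (0.8·0.6500 + 0.65·0.3500) ≈ 0.6957
After 'raise': P(aggressive) = 0.8·0.6957 / (0.8·0.6957 + 0.65·0.3043) ≈ 0.7378
After 'fold-or-call': P(aggressive) = 0.2·0.7378 / (0.2·0.7378 + 0.35·0.2622) ≈ 0.6165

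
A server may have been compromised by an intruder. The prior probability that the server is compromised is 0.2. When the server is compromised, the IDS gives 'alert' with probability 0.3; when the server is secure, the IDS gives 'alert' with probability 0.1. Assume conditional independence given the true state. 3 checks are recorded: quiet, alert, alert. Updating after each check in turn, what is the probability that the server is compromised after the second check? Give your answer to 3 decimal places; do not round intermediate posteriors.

After 'quiet': P(compromised) = 0.7·0.2000 / (0.7·0.2000 + 0.9·0.8000) ≈ 0.1628
After 'alert': P(compromised) = 0.3·0.1628 / (0.3·0.1628 + 0.1·0.8372) ≈ 0.3684

0.368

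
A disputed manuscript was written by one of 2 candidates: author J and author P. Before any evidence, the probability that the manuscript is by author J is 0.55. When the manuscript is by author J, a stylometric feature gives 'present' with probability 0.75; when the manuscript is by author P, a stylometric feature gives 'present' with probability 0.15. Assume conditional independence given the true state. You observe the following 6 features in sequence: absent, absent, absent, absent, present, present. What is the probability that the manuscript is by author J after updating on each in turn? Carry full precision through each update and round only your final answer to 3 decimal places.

0.186

After 'absent': P(author J) = 0.25·0.5500 / (0.25·0.5500 + 0.85·0.4500) ≈ 0.2644
After 'absent': P(author J) = 0.25·0.2644 / (0.25·0.2644 + 0.85·0.7356) ≈ 0.0956
After 'absent': P(author J) = 0.25·0.0956 / (0.25·0.0956 + 0.85·0.9044) ≈ 0.0302
After 'absent': P(author J) = 0.25·0.0302 / (0.25·0.0302 + 0.85·0.9698) ≈ 0.0091
After 'present': P(author J) = 0.75·0.0091 / (0.75·0.0091 + 0.15·0.9909) ≈ 0.0437
After 'present': P(author J) = 0.75·0.0437 / (0.75·0.0437 + 0.15·0.9563) ≈ 0.1861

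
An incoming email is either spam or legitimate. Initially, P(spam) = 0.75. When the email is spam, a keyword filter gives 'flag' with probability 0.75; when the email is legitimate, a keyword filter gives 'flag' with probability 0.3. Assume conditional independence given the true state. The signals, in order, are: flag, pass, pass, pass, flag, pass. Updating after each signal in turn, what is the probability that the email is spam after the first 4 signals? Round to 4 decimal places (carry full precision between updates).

After 'flag': P(spam) = 0.75·0.7500 / (0.75·0.7500 + 0.3·0.2500) ≈ 0.8824
After 'pass': P(spam) = 0.25·0.8824 / (0.25·0.8824 + 0.7·0.1176) ≈ 0.7282
After 'pass': P(spam) = 0.25·0.7282 / (0.25·0.7282 + 0.7·0.2718) ≈ 0.4889
After 'pass': P(spam) = 0.25·0.4889 / (0.25·0.4889 + 0.7·0.5111) ≈ 0.2547

0.2547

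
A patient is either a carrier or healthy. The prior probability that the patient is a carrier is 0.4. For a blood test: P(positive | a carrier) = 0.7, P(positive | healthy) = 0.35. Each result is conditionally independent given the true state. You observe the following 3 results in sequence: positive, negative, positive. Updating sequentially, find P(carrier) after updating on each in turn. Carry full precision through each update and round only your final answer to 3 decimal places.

0.552

After 'positive': P(carrier) = 0.7·0.4000 / (0.7·0.4000 + 0.35·0.6000) ≈ 0.5714
After 'negative': P(carrier) = 0.3·0.5714 / (0.3·0.5714 + 0.65·0.4286) ≈ 0.3810
After 'positive': P(carrier) = 0.7·0.3810 / (0.7·0.3810 + 0.35·0.6190) ≈ 0.5517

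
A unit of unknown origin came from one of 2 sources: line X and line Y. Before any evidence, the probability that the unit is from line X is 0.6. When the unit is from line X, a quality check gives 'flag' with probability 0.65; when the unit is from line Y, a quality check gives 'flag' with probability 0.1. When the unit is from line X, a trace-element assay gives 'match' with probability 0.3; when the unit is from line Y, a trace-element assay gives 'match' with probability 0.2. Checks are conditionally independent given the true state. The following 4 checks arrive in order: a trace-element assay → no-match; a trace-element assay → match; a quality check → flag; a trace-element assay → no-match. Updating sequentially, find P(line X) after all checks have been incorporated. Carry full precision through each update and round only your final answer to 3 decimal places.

Each posterior becomes the prior for the next update.
After a trace-element assay='no-match': P(line X) = 0.7·0.6000 / (0.7·0.6000 + 0.8·0.4000) ≈ 0.5676
After a trace-element assay='match': P(line X) = 0.3·0.5676 / (0.3·0.5676 + 0.2·0.4324) ≈ 0.6632
After a quality check='flag': P(line X) = 0.65·0.6632 / (0.65·0.6632 + 0.1·0.3368) ≈ 0.9275
After a trace-element assay='no-match': P(line X) = 0.7·0.9275 / (0.7·0.9275 + 0.8·0.0725) ≈ 0.9180

0.918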